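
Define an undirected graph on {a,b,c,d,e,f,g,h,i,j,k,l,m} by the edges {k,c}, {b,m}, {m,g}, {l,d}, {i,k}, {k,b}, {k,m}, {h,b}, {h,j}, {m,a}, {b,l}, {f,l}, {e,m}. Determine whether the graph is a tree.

No

|V| = 13, |E| = 13.
Connected but with 13 > 12 edges, so it has a cycle and is not a tree.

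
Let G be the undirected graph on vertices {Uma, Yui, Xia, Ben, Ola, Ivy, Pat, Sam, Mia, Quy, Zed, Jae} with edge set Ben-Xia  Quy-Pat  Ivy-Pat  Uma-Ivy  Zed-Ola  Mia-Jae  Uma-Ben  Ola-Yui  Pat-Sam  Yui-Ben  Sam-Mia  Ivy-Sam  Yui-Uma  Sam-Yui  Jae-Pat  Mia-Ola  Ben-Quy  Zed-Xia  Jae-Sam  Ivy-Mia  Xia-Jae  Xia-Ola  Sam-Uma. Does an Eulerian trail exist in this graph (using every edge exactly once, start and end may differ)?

Yes

Degrees: Uma:4, Yui:4, Xia:4, Ben:4, Ola:4, Ivy:4, Pat:4, Sam:6, Mia:4, Quy:2, Zed:2, Jae:4
Odd-degree vertices: none (0 total).
With 0 odd-degree vertices and all edges in one connected piece, an Eulerian trail exists.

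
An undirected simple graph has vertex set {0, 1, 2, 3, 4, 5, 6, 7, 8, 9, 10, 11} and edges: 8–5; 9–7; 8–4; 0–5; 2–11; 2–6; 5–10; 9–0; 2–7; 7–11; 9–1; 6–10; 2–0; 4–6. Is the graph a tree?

No

|V| = 12, |E| = 14.
It splits into 2 components, so it cannot be a tree.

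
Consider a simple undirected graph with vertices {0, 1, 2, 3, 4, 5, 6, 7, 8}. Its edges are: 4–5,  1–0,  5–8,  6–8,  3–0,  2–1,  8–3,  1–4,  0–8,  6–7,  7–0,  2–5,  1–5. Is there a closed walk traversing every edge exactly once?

Yes

Degrees: 0:4, 1:4, 2:2, 3:2, 4:2, 5:4, 6:2, 7:2, 8:4
Every vertex has even degree and the edges form a single connected piece, so an Eulerian circuit exists.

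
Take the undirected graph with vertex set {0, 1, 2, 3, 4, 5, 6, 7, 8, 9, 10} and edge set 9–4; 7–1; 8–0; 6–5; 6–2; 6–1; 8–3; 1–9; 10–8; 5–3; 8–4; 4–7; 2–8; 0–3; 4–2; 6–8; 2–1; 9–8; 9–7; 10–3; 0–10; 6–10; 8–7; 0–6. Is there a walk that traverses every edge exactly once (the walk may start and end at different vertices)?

Yes

Degrees: 0:4, 1:4, 2:4, 3:4, 4:4, 5:2, 6:6, 7:4, 8:8, 9:4, 10:4
Odd-degree vertices: none (0 total).
The non-isolated vertices are connected and exactly 0 have odd degree, so an Eulerian trail exists.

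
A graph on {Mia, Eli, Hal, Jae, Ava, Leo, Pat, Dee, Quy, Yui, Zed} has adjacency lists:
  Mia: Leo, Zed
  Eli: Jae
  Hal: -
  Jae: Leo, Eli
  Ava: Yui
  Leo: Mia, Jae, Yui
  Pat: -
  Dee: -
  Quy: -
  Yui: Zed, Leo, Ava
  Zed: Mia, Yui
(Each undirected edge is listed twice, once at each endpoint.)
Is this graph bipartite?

Yes

Partition the vertices as {Eli, Hal, Ava, Leo, Pat, Dee, Quy, Zed} vs {Mia, Jae, Yui}. Each listed edge has one endpoint in each part, so the graph is bipartite.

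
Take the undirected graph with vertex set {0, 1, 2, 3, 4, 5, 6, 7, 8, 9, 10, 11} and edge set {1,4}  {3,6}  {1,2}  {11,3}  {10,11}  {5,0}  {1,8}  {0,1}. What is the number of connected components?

Component: {7}
Component: {9}
Component: {3, 6, 10, 11}
Component: {0, 1, 2, 4, 5, 8}

4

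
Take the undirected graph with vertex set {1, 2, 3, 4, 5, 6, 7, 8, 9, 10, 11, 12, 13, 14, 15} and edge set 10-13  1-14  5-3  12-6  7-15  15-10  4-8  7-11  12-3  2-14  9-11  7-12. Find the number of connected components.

3

Component: {4, 8}
Component: {1, 2, 14}
Component: {3, 5, 6, 7, 9, 10, 11, 12, 13, 15}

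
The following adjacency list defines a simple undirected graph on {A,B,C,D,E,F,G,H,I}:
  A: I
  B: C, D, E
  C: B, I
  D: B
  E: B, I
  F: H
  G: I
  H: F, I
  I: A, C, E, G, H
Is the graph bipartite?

Yes

Color {B, F, I} black and {A, C, D, E, G, H} white. No edge joins two same-colored vertices, so the graph is bipartite.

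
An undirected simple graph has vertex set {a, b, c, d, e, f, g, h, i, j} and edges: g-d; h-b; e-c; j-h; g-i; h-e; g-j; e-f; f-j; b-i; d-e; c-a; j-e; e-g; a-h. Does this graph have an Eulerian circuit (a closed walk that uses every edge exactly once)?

Yes

Degrees: a:2, b:2, c:2, d:2, e:6, f:2, g:4, h:4, i:2, j:4
All degrees are even and the non-isolated vertices are connected — an Eulerian circuit exists.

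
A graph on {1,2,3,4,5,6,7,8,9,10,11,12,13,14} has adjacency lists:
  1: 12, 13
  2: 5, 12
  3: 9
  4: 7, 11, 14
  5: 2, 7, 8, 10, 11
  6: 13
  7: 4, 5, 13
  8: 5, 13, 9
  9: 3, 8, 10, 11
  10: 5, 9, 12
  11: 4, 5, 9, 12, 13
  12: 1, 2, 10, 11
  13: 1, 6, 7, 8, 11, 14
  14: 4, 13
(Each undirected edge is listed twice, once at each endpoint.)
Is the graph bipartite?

Yes

A valid 2-coloring puts {4, 5, 9, 12, 13} on one side and {1, 2, 3, 6, 7, 8, 10, 11, 14} on the other; every edge crosses between the two sides.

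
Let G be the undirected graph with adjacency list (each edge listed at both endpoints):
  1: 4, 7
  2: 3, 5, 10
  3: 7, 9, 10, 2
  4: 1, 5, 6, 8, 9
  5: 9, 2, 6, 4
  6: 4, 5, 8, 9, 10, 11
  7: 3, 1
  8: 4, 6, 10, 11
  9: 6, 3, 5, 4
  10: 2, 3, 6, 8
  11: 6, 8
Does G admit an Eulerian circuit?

Degrees: 1:2, 2:3, 3:4, 4:5, 5:4, 6:6, 7:2, 8:4, 9:4, 10:4, 11:2
Vertices with odd degree: 2, 4. An Eulerian circuit requires all degrees even.

No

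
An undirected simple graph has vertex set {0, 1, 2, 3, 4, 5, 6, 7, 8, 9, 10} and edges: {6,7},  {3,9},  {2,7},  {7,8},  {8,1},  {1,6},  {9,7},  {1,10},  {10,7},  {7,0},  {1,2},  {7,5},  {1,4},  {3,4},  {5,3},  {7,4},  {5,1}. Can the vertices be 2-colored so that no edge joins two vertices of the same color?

Yes

Partition the vertices as {1, 3, 7} vs {0, 2, 4, 5, 6, 8, 9, 10}. Each listed edge has one endpoint in each part, so the graph is bipartite.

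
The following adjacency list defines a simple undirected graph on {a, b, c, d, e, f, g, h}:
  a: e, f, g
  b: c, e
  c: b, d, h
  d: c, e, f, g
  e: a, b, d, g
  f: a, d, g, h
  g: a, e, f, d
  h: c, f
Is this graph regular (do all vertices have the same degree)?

Degrees: a:3, b:2, c:3, d:4, e:4, f:4, g:4, h:2
Vertex b has degree 2 while d has degree 4, so the graph is not regular.

No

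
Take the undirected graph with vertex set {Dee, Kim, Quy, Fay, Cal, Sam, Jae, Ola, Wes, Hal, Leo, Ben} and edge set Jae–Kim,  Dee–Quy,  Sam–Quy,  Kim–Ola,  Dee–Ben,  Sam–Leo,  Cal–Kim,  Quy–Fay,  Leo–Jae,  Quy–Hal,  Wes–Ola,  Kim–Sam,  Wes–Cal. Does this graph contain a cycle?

The graph has 12 vertices, 13 edges, and 1 connected component.
One cycle is Kim-Ola-Wes-Cal-Kim.

Yes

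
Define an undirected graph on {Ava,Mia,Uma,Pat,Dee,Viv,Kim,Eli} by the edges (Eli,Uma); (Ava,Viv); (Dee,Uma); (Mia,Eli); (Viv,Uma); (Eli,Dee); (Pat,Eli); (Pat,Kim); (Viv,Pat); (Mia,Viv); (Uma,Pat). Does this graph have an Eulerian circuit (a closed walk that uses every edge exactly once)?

Degrees: Ava:1, Mia:2, Uma:4, Pat:4, Dee:2, Viv:4, Kim:1, Eli:4
Vertices with odd degree: Ava, Kim. An Eulerian circuit requires all degrees even.

No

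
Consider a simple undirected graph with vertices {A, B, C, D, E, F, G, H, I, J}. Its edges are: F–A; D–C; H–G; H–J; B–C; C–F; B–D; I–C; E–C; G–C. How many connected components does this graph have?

Component: {A, B, C, D, E, F, G, H, I, J}

1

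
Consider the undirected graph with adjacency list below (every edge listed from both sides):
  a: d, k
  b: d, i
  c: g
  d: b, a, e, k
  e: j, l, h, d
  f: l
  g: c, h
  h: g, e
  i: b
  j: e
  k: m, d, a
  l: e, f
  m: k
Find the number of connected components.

Component: {a, b, c, d, e, f, g, h, i, j, k, l, m}

1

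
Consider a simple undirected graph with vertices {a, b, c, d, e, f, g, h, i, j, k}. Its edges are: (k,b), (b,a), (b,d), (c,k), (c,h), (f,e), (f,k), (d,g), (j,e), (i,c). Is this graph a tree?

|V| = 11, |E| = 10.
It is connected with exactly 10 edges, hence acyclic — it is a tree.

Yes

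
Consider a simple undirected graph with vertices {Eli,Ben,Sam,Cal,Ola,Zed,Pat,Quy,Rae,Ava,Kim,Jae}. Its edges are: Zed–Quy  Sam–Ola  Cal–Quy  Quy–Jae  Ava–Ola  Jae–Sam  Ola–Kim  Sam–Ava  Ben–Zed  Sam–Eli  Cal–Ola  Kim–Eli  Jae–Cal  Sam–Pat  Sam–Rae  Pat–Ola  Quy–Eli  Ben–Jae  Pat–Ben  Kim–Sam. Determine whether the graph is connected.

A breadth-first search from Eli visits Eli, Kim, Sam, Quy, Ola, Ava, Jae, Rae, Pat, Cal, Zed, Ben — all 12 vertices — so the graph is connected.

Yes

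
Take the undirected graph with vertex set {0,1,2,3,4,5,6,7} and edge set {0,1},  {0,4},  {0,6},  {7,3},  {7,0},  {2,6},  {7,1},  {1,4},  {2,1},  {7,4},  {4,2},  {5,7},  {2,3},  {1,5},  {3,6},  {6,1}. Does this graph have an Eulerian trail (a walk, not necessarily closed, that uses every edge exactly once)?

Degrees: 0:4, 1:6, 2:4, 3:3, 4:4, 5:2, 6:4, 7:5
Odd-degree vertices: 3, 7 (2 total).
The non-isolated vertices are connected and exactly 2 have odd degree, so an Eulerian trail exists (from 3 to 7).

Yes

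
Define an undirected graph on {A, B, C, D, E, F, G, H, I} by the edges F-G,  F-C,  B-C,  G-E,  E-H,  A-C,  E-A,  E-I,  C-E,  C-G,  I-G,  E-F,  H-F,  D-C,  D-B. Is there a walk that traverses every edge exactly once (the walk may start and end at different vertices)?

Degrees: A:2, B:2, C:6, D:2, E:6, F:4, G:4, H:2, I:2
Odd-degree vertices: none (0 total).
With 0 odd-degree vertices and all edges in one connected piece, an Eulerian trail exists.

Yes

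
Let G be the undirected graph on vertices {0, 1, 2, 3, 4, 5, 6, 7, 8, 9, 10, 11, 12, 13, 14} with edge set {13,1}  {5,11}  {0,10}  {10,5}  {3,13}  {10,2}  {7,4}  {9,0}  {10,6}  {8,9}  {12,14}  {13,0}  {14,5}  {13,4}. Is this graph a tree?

Yes

The graph has 15 vertices and 14 edges.
It is connected with exactly 14 edges, hence acyclic — it is a tree.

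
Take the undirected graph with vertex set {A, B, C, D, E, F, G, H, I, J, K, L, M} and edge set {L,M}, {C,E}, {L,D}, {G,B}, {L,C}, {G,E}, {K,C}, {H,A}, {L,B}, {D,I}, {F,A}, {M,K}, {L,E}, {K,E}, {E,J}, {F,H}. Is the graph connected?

No

Component: {A, F, H}
Component: {B, C, D, E, G, I, J, K, L, M}
No edge joins these 2 groups, so the graph is disconnected.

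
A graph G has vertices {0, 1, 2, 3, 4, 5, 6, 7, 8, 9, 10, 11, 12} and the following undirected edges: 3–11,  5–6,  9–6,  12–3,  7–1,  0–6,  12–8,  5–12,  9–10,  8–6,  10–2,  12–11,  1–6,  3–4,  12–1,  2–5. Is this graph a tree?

The graph has 13 vertices and 16 edges.
Connected but with 16 > 12 edges, so it has a cycle and is not a tree.

No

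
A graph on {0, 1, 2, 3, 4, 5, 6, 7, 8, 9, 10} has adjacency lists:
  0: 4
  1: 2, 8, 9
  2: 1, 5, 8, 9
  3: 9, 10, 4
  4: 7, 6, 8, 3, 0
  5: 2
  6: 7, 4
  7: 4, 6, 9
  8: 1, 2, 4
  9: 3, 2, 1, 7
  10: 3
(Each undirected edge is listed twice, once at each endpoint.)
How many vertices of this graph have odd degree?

8

Degrees: 0:1, 1:3, 2:4, 3:3, 4:5, 5:1, 6:2, 7:3, 8:3, 9:4, 10:1
Odd-degree vertices: 0, 1, 3, 4, 5, 7, 8, 10.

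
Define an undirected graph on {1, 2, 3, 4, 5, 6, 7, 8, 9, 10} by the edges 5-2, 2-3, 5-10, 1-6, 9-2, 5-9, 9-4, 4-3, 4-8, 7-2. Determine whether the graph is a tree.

No

The graph has 10 vertices and 10 edges.
It is not connected, so it is not a tree.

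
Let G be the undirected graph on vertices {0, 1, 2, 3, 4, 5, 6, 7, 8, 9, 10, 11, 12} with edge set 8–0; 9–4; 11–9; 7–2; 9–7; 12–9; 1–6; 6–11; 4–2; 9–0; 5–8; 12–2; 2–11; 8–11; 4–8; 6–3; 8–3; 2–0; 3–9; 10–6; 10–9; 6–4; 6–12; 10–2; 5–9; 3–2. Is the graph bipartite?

Yes

A valid 2-coloring puts {2, 6, 8, 9} on one side and {0, 1, 3, 4, 5, 7, 10, 11, 12} on the other; every edge crosses between the two sides.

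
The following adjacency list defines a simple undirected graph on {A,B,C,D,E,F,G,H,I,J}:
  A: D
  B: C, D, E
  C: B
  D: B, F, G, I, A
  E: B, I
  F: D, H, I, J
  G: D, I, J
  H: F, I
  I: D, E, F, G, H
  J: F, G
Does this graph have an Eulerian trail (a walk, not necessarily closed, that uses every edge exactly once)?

Degrees: A:1, B:3, C:1, D:5, E:2, F:4, G:3, H:2, I:5, J:2
Odd-degree vertices: A, B, C, D, G, I (6 total).
An Eulerian trail requires 0 or 2 odd-degree vertices; here there are 6.

No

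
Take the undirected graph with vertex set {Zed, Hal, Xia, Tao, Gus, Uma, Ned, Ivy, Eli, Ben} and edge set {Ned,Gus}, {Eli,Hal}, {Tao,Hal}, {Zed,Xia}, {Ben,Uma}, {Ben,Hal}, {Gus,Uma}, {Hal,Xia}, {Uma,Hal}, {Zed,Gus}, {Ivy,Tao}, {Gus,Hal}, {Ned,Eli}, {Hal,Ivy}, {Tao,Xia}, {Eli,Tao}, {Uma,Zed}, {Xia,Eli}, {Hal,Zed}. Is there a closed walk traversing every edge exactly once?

Yes

Degrees: Zed:4, Hal:8, Xia:4, Tao:4, Gus:4, Uma:4, Ned:2, Ivy:2, Eli:4, Ben:2
Every vertex has even degree and the edges form a single connected piece, so an Eulerian circuit exists.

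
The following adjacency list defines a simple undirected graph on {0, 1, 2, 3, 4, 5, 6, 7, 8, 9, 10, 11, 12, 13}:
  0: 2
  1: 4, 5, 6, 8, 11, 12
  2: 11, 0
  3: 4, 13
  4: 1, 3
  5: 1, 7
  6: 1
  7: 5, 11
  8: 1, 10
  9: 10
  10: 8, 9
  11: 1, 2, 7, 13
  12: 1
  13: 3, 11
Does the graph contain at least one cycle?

|V| = 14, |E| = 15, number of components = 1.
One cycle is 11-1-5-7-11.

Yes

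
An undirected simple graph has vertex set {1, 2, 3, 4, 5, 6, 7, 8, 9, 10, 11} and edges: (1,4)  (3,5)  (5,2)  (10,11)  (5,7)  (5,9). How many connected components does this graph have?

Component: {6}
Component: {8}
Component: {1, 4}
Component: {10, 11}
Component: {2, 3, 5, 7, 9}

5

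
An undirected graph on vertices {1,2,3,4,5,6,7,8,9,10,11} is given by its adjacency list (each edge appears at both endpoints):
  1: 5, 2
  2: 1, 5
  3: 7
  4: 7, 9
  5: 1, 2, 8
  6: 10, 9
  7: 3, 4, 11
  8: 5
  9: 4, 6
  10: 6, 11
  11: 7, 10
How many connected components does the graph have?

Component: {1, 2, 5, 8}
Component: {3, 4, 6, 7, 9, 10, 11}

2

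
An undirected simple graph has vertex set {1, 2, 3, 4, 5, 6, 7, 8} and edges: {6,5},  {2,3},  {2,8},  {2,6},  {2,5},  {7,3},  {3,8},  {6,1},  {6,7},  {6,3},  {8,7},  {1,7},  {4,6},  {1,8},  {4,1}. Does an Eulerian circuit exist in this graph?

Yes

Degrees: 1:4, 2:4, 3:4, 4:2, 5:2, 6:6, 7:4, 8:4
Every vertex has even degree and the edges form a single connected piece, so an Eulerian circuit exists.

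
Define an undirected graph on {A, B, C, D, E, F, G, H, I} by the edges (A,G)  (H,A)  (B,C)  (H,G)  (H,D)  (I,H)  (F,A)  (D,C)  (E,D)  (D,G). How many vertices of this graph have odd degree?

6

Degrees: A:3, B:1, C:2, D:4, E:1, F:1, G:3, H:4, I:1
Odd-degree vertices: A, B, E, F, G, I.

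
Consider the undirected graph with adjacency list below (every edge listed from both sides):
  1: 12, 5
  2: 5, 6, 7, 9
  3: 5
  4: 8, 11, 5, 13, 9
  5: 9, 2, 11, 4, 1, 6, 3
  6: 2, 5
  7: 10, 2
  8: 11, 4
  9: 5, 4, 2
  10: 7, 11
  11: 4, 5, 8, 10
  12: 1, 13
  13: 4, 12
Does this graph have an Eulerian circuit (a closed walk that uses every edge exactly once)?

No

Degrees: 1:2, 2:4, 3:1, 4:5, 5:7, 6:2, 7:2, 8:2, 9:3, 10:2, 11:4, 12:2, 13:2
Vertices with odd degree: 3, 4, 5, 9. An Eulerian circuit requires all degrees even.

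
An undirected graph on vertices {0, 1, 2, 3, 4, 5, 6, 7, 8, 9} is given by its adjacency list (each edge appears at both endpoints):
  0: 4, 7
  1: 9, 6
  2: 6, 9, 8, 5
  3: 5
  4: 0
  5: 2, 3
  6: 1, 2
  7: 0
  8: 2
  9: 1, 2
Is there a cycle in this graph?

Yes

The graph has 10 vertices, 9 edges, and 2 connected components.
One cycle is 1-6-2-9-1.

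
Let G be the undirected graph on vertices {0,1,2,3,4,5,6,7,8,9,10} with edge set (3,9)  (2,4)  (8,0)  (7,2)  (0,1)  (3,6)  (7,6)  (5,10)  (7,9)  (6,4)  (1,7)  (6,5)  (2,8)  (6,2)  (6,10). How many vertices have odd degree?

Degrees: 0:2, 1:2, 2:4, 3:2, 4:2, 5:2, 6:6, 7:4, 8:2, 9:2, 10:2
Odd-degree vertices: none.

0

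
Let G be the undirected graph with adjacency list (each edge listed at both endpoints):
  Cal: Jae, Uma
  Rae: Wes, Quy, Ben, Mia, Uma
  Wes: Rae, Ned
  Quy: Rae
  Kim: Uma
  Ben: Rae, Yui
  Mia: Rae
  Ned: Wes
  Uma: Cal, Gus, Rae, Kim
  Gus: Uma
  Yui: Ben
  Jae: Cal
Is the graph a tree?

|V| = 12, |E| = 11.
It is connected with exactly 11 edges, hence acyclic — it is a tree.

Yes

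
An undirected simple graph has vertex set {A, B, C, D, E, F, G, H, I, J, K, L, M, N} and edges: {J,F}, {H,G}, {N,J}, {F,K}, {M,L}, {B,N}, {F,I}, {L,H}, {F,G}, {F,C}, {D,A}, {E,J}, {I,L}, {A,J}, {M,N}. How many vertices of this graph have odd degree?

8

Degrees: A:2, B:1, C:1, D:1, E:1, F:5, G:2, H:2, I:2, J:4, K:1, L:3, M:2, N:3
Odd-degree vertices: B, C, D, E, F, K, L, N.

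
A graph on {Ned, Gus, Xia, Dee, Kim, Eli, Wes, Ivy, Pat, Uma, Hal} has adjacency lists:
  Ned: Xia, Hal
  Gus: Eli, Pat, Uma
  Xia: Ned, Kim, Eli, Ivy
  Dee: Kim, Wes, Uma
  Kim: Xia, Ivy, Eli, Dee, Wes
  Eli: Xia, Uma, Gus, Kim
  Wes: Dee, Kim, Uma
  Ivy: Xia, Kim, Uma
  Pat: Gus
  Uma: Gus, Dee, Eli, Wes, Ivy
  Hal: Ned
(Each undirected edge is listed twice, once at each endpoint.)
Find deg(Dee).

3

Neighbors of Dee: Kim, Wes, Uma.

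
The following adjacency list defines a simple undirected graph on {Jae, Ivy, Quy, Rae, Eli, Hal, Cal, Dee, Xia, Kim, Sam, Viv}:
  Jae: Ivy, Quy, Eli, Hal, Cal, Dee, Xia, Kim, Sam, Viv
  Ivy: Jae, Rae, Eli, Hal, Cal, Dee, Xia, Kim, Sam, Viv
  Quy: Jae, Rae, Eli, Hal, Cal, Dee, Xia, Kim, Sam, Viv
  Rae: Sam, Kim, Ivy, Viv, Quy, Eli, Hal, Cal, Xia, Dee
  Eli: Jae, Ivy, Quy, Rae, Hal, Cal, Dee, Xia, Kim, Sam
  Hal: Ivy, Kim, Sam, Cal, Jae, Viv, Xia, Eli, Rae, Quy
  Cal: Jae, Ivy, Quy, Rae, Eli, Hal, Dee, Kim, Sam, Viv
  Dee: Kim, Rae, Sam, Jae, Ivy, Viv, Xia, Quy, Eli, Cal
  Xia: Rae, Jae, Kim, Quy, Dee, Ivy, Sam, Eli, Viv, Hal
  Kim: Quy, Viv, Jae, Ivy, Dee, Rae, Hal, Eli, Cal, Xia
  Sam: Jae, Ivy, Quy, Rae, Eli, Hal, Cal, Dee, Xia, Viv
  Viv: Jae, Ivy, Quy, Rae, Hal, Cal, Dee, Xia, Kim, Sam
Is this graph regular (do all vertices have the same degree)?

Yes

Degrees: Jae:10, Ivy:10, Quy:10, Rae:10, Eli:10, Hal:10, Cal:10, Dee:10, Xia:10, Kim:10, Sam:10, Viv:10
All degrees equal 10; the graph is regular.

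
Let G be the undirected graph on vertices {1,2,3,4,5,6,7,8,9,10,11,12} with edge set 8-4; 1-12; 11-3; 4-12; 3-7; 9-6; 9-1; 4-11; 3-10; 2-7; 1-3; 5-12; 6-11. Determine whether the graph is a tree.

No

|V| = 12, |E| = 13.
Connected but with 13 > 11 edges, so it has a cycle and is not a tree.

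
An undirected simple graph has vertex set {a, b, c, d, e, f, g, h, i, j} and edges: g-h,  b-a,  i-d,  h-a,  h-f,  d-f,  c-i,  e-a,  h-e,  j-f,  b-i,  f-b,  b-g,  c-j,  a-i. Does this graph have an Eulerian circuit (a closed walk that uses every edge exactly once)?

Degrees: a:4, b:4, c:2, d:2, e:2, f:4, g:2, h:4, i:4, j:2
Every vertex has even degree and the edges form a single connected piece, so an Eulerian circuit exists.

Yes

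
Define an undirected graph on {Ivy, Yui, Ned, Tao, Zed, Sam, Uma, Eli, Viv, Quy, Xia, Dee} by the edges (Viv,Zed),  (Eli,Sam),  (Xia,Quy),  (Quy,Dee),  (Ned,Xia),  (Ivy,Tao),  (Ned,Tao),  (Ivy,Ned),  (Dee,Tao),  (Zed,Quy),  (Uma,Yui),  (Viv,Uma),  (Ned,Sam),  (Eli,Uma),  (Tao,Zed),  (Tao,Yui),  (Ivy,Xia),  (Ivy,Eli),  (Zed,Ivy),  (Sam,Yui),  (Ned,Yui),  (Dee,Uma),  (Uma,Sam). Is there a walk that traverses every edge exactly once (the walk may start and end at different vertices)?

Degrees: Ivy:5, Yui:4, Ned:5, Tao:5, Zed:4, Sam:4, Uma:5, Eli:3, Viv:2, Quy:3, Xia:3, Dee:3
Odd-degree vertices: Ivy, Ned, Tao, Uma, Eli, Quy, Xia, Dee (8 total).
With 8 odd-degree vertices (more than two), no single trail can use every edge.

No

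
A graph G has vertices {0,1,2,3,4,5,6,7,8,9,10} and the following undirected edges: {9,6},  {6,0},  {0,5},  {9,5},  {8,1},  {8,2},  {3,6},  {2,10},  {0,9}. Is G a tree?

|V| = 11, |E| = 9.
It splits into 4 components, so it cannot be a tree.

No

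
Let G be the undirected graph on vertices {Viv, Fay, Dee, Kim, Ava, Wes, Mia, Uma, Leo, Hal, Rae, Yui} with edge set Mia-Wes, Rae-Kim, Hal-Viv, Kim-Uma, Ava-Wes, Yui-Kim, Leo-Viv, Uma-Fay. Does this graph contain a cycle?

|V| = 12, |E| = 8, number of components = 4.
Since 8 = 12 - 4, the graph is a forest and contains no cycle.

No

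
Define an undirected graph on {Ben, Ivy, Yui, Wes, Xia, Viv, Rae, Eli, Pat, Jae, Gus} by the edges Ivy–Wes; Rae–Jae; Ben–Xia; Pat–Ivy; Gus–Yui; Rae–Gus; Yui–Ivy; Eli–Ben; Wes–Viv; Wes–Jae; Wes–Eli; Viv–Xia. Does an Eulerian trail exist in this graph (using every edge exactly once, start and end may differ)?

Yes

Degrees: Ben:2, Ivy:3, Yui:2, Wes:4, Xia:2, Viv:2, Rae:2, Eli:2, Pat:1, Jae:2, Gus:2
Odd-degree vertices: Ivy, Pat (2 total).
With 2 odd-degree vertices and all edges in one connected piece, an Eulerian trail exists (from Ivy to Pat).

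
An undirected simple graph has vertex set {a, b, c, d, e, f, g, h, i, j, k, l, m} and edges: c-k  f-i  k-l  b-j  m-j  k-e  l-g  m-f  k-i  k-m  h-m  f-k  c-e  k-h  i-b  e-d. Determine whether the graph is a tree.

No

|V| = 13, |E| = 16.
It is not connected, so it is not a tree.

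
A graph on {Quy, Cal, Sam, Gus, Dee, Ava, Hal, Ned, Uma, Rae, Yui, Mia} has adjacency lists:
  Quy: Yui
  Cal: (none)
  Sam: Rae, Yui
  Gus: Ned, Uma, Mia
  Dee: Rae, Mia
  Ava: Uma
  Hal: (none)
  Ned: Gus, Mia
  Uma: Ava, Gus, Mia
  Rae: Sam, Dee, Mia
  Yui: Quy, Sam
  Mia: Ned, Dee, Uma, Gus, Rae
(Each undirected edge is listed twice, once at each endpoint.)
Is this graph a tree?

No

The graph has 12 vertices and 12 edges.
It is not connected, so it is not a tree.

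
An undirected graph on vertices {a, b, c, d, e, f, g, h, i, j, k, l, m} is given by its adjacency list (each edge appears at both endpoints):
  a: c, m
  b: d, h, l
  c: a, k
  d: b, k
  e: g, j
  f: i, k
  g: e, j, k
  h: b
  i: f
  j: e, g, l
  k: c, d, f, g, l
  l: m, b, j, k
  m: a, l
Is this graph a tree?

No

The graph has 13 vertices and 16 edges.
A tree on 13 vertices has exactly 12 edges; this graph has 16, so it contains a cycle and is not a tree.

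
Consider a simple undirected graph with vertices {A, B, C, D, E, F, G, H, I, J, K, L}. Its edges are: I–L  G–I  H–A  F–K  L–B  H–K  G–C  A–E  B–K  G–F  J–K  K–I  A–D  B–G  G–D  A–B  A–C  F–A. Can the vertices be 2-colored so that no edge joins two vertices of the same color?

Yes

Color {B, C, D, E, F, H, I, J} black and {A, G, K, L} white. No edge joins two same-colored vertices, so the graph is bipartite.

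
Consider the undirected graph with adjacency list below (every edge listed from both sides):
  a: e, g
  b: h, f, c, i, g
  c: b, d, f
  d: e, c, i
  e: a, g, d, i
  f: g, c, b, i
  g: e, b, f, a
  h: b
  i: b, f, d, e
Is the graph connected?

Yes

Starting from a and exploring outward reaches every vertex (a, e, g, d, i, b, f, c, h); the graph is connected.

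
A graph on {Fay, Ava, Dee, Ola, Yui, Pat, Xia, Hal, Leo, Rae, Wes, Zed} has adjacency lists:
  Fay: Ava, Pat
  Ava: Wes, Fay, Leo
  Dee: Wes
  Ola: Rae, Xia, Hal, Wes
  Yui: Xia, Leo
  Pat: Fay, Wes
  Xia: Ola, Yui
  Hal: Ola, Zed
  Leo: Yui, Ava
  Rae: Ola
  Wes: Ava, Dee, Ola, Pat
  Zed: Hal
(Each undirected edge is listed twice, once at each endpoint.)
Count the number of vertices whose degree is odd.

4

Degrees: Fay:2, Ava:3, Dee:1, Ola:4, Yui:2, Pat:2, Xia:2, Hal:2, Leo:2, Rae:1, Wes:4, Zed:1
Odd-degree vertices: Ava, Dee, Rae, Zed.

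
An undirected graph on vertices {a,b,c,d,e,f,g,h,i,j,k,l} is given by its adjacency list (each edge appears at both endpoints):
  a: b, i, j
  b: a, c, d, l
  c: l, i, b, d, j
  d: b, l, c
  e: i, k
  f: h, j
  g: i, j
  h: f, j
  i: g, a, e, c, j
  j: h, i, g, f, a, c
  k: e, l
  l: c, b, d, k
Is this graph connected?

Yes

Starting from a and exploring outward reaches every vertex (a, j, i, b, h, g, c, f, e, d, l, k); the graph is connected.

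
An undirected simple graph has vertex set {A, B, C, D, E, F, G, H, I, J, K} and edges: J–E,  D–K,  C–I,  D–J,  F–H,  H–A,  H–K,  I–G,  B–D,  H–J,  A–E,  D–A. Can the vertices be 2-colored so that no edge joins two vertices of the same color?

Yes

A valid 2-coloring puts {D, E, H, I} on one side and {A, B, C, F, G, J, K} on the other; every edge crosses between the two sides.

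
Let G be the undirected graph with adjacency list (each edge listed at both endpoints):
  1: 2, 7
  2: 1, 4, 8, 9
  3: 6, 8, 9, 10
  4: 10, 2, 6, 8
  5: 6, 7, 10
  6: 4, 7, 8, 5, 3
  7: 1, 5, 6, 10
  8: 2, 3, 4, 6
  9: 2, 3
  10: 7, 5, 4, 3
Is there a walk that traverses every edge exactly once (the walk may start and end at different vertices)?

Yes

Degrees: 1:2, 2:4, 3:4, 4:4, 5:3, 6:5, 7:4, 8:4, 9:2, 10:4
Odd-degree vertices: 5, 6 (2 total).
With 2 odd-degree vertices and all edges in one connected piece, an Eulerian trail exists (from 5 to 6).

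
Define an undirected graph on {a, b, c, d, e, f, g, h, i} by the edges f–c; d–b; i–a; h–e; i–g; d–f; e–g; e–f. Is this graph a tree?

Yes

|V| = 9, |E| = 8.
Connected and |E| = |V| - 1, which characterizes a tree.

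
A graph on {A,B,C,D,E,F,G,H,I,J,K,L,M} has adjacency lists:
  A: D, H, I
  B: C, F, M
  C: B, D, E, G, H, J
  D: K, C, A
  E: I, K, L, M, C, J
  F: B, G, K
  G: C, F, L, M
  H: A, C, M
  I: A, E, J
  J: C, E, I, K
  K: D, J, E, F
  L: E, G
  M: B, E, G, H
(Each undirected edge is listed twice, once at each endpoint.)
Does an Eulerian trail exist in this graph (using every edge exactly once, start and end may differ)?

No

Degrees: A:3, B:3, C:6, D:3, E:6, F:3, G:4, H:3, I:3, J:4, K:4, L:2, M:4
Odd-degree vertices: A, B, D, F, H, I (6 total).
With 6 odd-degree vertices (more than two), no single trail can use every edge.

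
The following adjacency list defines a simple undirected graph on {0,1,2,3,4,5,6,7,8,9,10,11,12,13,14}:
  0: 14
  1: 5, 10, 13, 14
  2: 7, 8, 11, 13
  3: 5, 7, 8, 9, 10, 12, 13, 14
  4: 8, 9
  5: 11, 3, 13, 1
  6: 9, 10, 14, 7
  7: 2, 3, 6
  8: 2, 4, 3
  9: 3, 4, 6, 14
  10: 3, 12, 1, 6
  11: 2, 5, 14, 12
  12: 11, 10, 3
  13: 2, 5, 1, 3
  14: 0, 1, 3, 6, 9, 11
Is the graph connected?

Yes

Starting from 0 and exploring outward reaches every vertex (0, 14, 1, 11, 9, 6, 3, 10, 5, 13, 12, 2, 4, 7, 8); the graph is connected.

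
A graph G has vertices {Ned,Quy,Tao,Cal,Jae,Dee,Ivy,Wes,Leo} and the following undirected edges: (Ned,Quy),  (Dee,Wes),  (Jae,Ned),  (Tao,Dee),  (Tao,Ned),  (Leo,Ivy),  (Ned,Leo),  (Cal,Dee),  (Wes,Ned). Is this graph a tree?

No

The graph has 9 vertices and 9 edges.
Connected but with 9 > 8 edges, so it has a cycle and is not a tree.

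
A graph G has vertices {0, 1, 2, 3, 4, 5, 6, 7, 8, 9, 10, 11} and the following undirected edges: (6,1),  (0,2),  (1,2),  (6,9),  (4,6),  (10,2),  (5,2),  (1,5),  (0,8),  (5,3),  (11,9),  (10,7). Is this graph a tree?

No

|V| = 12, |E| = 12.
Connected but with 12 > 11 edges, so it has a cycle and is not a tree.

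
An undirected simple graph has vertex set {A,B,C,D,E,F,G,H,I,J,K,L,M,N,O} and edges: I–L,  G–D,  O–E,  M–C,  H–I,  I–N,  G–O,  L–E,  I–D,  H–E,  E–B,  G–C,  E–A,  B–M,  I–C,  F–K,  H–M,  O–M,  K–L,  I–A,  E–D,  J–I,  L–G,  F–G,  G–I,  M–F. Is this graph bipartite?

C-I-G-C is an odd cycle (length 3), and a bipartite graph can contain only even cycles.

No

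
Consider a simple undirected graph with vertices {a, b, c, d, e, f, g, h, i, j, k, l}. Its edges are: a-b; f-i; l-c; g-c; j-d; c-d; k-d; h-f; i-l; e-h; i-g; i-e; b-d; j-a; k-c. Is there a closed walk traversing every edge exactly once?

Yes

Degrees: a:2, b:2, c:4, d:4, e:2, f:2, g:2, h:2, i:4, j:2, k:2, l:2
Every vertex has even degree and the edges form a single connected piece, so an Eulerian circuit exists.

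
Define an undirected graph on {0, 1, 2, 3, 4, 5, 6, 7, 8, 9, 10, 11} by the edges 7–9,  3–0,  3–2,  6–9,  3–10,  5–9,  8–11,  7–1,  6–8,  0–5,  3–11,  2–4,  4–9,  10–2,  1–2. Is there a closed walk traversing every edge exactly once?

Degrees: 0:2, 1:2, 2:4, 3:4, 4:2, 5:2, 6:2, 7:2, 8:2, 9:4, 10:2, 11:2
Every vertex has even degree and the edges form a single connected piece, so an Eulerian circuit exists.

Yes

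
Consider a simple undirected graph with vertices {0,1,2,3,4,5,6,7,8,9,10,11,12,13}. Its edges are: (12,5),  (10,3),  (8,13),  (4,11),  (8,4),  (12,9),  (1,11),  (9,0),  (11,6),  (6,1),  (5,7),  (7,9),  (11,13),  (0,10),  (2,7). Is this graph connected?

Component: {1, 4, 6, 8, 11, 13}
Component: {0, 2, 3, 5, 7, 9, 10, 12}
No edge joins these 2 groups, so the graph is disconnected.

No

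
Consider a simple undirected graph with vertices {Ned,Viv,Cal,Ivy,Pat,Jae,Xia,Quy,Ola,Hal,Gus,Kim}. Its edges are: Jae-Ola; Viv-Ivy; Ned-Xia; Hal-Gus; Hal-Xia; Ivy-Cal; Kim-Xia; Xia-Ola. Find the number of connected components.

Component: {Pat}
Component: {Quy}
Component: {Viv, Cal, Ivy}
Component: {Ned, Jae, Xia, Ola, Hal, Gus, Kim}

4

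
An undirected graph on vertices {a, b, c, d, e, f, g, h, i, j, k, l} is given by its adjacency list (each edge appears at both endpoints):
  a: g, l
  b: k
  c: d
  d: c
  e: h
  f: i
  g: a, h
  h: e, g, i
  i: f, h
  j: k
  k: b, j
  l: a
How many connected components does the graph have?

Component: {c, d}
Component: {b, j, k}
Component: {a, e, f, g, h, i, l}

3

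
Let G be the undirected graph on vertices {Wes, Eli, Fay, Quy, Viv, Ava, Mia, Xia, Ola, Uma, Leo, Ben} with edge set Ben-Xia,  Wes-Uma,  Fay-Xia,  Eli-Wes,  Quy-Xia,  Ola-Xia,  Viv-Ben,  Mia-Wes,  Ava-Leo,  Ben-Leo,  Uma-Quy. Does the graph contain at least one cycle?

|V| = 12, |E| = 11, number of components = 1.
Since 11 = 12 - 1, the graph is a forest and contains no cycle.

No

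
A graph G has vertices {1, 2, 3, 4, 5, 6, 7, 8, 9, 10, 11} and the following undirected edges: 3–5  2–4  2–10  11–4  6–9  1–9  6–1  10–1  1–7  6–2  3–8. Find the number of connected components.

Component: {3, 5, 8}
Component: {1, 2, 4, 6, 7, 9, 10, 11}

2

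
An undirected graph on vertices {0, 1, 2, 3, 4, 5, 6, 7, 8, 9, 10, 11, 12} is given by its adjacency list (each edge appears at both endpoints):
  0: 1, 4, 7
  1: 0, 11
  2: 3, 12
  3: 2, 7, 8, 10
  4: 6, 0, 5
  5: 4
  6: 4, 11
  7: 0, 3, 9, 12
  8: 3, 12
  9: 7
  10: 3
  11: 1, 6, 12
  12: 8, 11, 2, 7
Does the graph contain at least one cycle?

Yes

|V| = 13, |E| = 16, number of components = 1.
One cycle is 7-3-2-12-7.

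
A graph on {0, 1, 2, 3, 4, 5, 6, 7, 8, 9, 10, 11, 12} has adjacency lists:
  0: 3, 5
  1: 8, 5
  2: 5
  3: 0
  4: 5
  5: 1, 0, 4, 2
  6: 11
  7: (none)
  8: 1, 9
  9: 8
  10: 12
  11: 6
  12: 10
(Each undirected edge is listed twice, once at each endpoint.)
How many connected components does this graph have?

4

Component: {7}
Component: {6, 11}
Component: {10, 12}
Component: {0, 1, 2, 3, 4, 5, 8, 9}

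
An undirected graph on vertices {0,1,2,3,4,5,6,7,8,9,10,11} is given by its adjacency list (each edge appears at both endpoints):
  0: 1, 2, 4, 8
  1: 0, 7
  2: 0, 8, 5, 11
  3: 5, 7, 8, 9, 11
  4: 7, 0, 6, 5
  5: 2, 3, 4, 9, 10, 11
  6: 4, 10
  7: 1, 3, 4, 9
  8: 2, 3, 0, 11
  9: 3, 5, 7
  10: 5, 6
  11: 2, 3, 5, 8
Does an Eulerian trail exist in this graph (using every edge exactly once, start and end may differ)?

Degrees: 0:4, 1:2, 2:4, 3:5, 4:4, 5:6, 6:2, 7:4, 8:4, 9:3, 10:2, 11:4
Odd-degree vertices: 3, 9 (2 total).
The non-isolated vertices are connected and exactly 2 have odd degree, so an Eulerian trail exists (from 3 to 9).

Yes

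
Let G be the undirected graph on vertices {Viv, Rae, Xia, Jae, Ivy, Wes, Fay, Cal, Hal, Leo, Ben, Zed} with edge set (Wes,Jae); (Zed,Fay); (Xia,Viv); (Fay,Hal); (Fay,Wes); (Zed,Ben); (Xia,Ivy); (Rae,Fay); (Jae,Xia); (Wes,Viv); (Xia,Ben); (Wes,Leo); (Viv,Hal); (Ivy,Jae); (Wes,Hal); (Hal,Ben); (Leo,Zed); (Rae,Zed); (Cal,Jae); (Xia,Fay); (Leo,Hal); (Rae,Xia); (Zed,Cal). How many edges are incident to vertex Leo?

3

Neighbors of Leo: Wes, Hal, Zed.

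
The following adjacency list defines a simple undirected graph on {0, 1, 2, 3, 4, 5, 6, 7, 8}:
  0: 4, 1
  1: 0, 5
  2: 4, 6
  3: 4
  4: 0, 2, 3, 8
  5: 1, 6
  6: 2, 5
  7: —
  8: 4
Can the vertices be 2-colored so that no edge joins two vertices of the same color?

Color {1, 4, 6, 7} black and {0, 2, 3, 5, 8} white. No edge joins two same-colored vertices, so the graph is bipartite.

Yes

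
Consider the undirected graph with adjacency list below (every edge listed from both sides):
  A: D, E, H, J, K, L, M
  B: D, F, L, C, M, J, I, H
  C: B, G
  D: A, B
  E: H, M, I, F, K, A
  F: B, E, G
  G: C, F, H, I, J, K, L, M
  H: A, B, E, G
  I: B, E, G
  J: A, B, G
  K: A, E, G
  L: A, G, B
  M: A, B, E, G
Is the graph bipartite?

No

The cycle E-A-M-E has length 3, which is odd, so the graph is not bipartite.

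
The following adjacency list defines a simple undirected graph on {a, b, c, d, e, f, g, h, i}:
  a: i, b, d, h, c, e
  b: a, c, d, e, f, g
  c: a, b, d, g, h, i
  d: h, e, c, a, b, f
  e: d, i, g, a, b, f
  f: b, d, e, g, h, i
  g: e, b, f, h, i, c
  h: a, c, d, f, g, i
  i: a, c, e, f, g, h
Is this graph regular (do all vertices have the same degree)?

Yes

Degrees: a:6, b:6, c:6, d:6, e:6, f:6, g:6, h:6, i:6
All degrees equal 6; the graph is regular.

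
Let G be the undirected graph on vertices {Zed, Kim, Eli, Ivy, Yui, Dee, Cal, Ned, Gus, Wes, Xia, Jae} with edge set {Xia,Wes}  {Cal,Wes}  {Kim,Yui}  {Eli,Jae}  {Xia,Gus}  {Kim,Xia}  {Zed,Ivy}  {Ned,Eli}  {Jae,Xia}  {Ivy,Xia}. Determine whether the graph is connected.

Component: {Dee}
Component: {Zed, Kim, Eli, Ivy, Yui, Cal, Ned, Gus, Wes, Xia, Jae}
There are 2 separate components, so the graph is not connected.

No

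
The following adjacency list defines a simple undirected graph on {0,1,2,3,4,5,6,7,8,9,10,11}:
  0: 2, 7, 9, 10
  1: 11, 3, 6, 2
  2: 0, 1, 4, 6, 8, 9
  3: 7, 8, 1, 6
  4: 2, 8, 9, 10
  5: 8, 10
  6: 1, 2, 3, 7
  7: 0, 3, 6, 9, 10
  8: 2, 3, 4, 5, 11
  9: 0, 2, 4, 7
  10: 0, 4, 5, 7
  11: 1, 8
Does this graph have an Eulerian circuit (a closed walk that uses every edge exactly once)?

No

Degrees: 0:4, 1:4, 2:6, 3:4, 4:4, 5:2, 6:4, 7:5, 8:5, 9:4, 10:4, 11:2
7, 8 have odd degree; an Eulerian circuit needs every degree to be even, so none exists.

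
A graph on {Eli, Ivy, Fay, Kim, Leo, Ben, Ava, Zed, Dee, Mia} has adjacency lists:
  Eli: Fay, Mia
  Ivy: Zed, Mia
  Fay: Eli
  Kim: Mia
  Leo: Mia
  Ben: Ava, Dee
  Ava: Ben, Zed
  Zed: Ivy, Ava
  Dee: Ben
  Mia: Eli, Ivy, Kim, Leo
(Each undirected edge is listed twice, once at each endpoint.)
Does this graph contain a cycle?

The graph has 10 vertices, 9 edges, and 1 connected component.
Since 9 = 10 - 1, the graph is a forest and contains no cycle.

No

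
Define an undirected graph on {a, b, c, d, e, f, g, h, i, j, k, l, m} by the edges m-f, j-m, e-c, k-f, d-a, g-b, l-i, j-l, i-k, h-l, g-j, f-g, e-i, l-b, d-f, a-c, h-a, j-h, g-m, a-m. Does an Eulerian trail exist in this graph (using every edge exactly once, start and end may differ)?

Degrees: a:4, b:2, c:2, d:2, e:2, f:4, g:4, h:3, i:3, j:4, k:2, l:4, m:4
Odd-degree vertices: h, i (2 total).
With 2 odd-degree vertices and all edges in one connected piece, an Eulerian trail exists (from h to i).

Yes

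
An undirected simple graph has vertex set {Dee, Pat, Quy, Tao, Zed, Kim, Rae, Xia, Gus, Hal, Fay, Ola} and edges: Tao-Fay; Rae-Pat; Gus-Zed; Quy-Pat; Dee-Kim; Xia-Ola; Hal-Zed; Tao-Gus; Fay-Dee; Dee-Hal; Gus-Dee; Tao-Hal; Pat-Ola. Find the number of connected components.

Component: {Pat, Quy, Rae, Xia, Ola}
Component: {Dee, Tao, Zed, Kim, Gus, Hal, Fay}

2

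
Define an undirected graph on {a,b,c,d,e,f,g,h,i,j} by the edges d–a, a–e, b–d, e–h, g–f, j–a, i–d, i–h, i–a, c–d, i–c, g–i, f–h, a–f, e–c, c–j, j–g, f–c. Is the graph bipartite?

No

The cycle a-d-i-a has length 3, which is odd, so the graph is not bipartite.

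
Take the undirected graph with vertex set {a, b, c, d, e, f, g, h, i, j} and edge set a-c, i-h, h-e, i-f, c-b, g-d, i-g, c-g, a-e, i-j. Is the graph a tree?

|V| = 10, |E| = 10.
A tree on 10 vertices has exactly 9 edges; this graph has 10, so it contains a cycle and is not a tree.

No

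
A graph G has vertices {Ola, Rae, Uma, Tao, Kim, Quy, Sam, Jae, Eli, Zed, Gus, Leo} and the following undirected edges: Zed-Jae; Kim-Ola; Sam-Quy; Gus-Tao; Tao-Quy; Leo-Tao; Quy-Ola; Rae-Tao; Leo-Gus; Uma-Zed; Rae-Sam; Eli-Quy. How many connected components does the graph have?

Component: {Uma, Jae, Zed}
Component: {Ola, Rae, Tao, Kim, Quy, Sam, Eli, Gus, Leo}

2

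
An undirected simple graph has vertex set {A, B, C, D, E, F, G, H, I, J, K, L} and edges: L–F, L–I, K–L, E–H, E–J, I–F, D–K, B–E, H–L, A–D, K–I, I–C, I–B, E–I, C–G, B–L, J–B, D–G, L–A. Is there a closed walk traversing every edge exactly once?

No

Degrees: A:2, B:4, C:2, D:3, E:4, F:2, G:2, H:2, I:6, J:2, K:3, L:6
Vertices with odd degree: D, K. An Eulerian circuit requires all degrees even.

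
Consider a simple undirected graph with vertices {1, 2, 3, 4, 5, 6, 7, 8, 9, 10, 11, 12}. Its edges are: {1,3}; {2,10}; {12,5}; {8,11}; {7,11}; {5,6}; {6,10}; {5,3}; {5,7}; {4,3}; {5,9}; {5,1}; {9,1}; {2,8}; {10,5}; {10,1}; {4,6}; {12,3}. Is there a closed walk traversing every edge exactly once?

No

Degrees: 1:4, 2:2, 3:4, 4:2, 5:7, 6:3, 7:2, 8:2, 9:2, 10:4, 11:2, 12:2
5, 6 have odd degree; an Eulerian circuit needs every degree to be even, so none exists.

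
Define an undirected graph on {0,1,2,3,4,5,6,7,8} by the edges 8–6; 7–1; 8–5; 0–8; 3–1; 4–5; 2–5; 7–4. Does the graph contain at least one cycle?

No

|V| = 9, |E| = 8, number of components = 1.
A forest on 9 vertices with 1 component has exactly 8 edges, which matches — so no cycle.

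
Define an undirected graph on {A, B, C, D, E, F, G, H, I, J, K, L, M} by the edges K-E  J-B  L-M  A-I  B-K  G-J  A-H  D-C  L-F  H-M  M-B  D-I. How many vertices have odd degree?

Degrees: A:2, B:3, C:1, D:2, E:1, F:1, G:1, H:2, I:2, J:2, K:2, L:2, M:3
Odd-degree vertices: B, C, E, F, G, M.

6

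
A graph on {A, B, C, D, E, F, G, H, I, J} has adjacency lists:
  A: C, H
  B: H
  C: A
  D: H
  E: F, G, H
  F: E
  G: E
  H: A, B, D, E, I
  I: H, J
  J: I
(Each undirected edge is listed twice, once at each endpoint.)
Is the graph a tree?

The graph has 10 vertices and 9 edges.
Connected and |E| = |V| - 1, which characterizes a tree.

Yes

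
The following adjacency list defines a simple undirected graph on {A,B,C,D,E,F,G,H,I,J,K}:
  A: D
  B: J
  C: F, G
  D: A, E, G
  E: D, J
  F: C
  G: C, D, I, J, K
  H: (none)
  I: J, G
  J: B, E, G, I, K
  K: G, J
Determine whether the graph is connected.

Component: {H}
Component: {A, B, C, D, E, F, G, I, J, K}
No edge joins these 2 groups, so the graph is disconnected.

No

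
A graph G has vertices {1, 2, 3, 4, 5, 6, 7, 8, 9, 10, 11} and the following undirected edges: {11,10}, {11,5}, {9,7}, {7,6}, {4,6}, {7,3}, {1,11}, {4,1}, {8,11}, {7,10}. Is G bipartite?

Yes

Color {2, 4, 7, 11} black and {1, 3, 5, 6, 8, 9, 10} white. No edge joins two same-colored vertices, so the graph is bipartite.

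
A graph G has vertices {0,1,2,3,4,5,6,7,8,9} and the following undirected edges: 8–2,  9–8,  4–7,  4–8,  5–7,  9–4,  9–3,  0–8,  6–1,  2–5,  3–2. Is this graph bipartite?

The cycle 8-4-9-8 has length 3, which is odd, so the graph is not bipartite.

No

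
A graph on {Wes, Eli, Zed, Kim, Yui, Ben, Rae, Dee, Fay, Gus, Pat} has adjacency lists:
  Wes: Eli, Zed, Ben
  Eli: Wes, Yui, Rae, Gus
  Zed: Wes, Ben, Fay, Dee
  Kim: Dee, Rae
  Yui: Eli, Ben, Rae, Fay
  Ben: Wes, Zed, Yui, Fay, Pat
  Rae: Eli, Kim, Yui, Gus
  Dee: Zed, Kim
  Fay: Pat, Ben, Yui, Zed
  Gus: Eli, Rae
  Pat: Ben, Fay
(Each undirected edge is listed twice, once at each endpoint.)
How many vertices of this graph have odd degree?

2

Degrees: Wes:3, Eli:4, Zed:4, Kim:2, Yui:4, Ben:5, Rae:4, Dee:2, Fay:4, Gus:2, Pat:2
Odd-degree vertices: Wes, Ben.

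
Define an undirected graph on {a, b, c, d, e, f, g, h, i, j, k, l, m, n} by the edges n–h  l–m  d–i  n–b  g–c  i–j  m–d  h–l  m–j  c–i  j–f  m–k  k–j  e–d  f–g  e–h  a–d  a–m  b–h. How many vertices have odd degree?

Degrees: a:2, b:2, c:2, d:4, e:2, f:2, g:2, h:4, i:3, j:4, k:2, l:2, m:5, n:2
Odd-degree vertices: i, m.

2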